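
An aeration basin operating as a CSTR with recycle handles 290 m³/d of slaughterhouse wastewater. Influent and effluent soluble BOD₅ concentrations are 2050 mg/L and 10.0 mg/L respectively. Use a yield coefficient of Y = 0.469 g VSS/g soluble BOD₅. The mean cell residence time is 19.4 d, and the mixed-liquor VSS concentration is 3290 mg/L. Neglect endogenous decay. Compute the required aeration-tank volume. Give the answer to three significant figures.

V·X = Y·Q·ΔS·θ_c gives V = 0.469 × 290 × (2050 − 10.0) × 19.4 / 3290 = 1636 m³.

V ≈ 1640 m³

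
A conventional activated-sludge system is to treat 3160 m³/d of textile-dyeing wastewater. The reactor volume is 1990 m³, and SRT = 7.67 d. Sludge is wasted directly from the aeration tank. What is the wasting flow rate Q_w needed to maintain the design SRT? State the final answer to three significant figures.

Wasting from the aeration tank: Q_w = V / θ_c = 1990 / 7.67 = 259.5 m³/d.

Q_w ≈ 259 m³/d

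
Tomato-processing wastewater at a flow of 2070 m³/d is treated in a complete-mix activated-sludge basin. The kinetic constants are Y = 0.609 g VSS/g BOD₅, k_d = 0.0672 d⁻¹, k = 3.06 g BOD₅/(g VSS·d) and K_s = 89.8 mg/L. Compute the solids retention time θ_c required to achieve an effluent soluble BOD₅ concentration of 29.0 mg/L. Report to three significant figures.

From 1/θ_c = Y·k·S/(K_s + S) − k_d: Y·k·S/(K_s+S) = 0.609 × 3.06 × 29.0 / (89.8 + 29.0) = 0.4549 d⁻¹.
θ_c = 1/(μ − k_d) = 1/(0.4549 − 0.0672) = 1/0.3877 = 2.579 d.

θ_c ≈ 2.58 d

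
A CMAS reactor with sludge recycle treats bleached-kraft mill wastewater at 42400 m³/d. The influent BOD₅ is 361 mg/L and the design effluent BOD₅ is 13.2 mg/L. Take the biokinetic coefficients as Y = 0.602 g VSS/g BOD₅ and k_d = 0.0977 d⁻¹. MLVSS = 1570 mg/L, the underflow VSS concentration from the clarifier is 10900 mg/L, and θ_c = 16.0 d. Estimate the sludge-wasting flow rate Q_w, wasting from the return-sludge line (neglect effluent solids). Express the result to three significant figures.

Rearranging the biomass balance for a CMAS with decay, V = Y·Q·ΔS·θ_c / [X·(1+k_d θ_c)] = 0.602 × 42400 × (361 − 13.2) × 16.0 / [1570 × (1 + 0.0977 × 16.0)] = 1.42×10^8 / 4024 = 35296 m³.
Wasting from the return line (neglecting effluent solids): Q_w = V·X / (θ_c·X_r) = 35296 × 1570 / (16.0 × 10900) = 317.7 m³/d.

Q_w ≈ 318 m³/d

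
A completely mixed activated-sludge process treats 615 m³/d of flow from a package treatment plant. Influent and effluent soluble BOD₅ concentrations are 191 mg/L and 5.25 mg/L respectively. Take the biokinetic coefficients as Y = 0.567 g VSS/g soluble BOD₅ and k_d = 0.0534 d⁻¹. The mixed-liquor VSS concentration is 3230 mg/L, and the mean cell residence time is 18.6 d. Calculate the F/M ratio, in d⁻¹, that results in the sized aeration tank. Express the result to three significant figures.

F/M ≈ 0.194 d⁻¹

From the SRT design equation V = Y Q (S₀−S) θ_c / [X (1 + k_d θ_c)] = 0.567 × 615 × (191 − 5.25) × 18.6 / [3230 × (1 + 0.0534 × 18.6)] = 1.2×10^6 / 6438 = 187.1 m³.
Food-to-microorganism ratio F/M = Q S₀ / (V X) = 615 × 191 / (187.1 × 3230) = 0.1943 d⁻¹.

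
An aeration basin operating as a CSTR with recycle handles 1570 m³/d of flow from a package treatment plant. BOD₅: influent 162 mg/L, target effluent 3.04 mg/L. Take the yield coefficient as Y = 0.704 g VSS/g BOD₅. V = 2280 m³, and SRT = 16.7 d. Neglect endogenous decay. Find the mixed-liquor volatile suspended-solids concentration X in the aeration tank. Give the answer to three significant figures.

X ≈ 1290 mg/L

Without decay, X = Y Q (S₀−S) θ_c / V = 0.704 × 1570 × (162 − 3.04) × 16.7 / 2280 = 1287 mg/L.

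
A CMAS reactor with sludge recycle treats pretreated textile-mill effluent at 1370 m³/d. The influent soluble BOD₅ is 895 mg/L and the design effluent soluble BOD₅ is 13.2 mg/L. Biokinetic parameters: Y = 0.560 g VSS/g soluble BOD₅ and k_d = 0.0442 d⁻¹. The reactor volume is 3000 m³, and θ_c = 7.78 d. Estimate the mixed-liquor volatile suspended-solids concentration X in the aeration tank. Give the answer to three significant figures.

X ≈ 1310 mg/L

X = Y·Q·ΔS·θ_c / [V·(1 + k_d θ_c)] = 0.560 × 1370 × (895 − 13.2) × 7.78 / [3000 × (1 + 0.0442 × 7.78)] = 1306 mg/L.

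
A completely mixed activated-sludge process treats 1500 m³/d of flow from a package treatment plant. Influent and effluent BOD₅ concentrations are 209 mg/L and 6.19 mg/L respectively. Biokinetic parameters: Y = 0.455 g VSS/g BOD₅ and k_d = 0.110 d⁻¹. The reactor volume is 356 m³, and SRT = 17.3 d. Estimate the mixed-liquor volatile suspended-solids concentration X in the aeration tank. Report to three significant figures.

X ≈ 2320 mg/L

From V·X·(1 + k_d·θ_c) = Y·Q·(S₀ − S)·θ_c: X = 0.455 × 1500 × (209 − 6.19) × 17.3 / [356 × (1 + 0.110 × 17.3)] = 2317 mg/L.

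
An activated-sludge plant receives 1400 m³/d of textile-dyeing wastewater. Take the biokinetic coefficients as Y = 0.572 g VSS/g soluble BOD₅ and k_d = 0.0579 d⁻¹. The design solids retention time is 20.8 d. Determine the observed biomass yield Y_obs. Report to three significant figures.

Y_obs ≈ 0.259 g VSS/g soluble BOD₅

Observed yield with endogenous decay: Y_obs = Y / (1 + k_d·θ_c) = 0.572 / (1 + 0.0579 × 20.8) = 0.572 / 2.204 = 0.2595 g VSS/g soluble BOD₅.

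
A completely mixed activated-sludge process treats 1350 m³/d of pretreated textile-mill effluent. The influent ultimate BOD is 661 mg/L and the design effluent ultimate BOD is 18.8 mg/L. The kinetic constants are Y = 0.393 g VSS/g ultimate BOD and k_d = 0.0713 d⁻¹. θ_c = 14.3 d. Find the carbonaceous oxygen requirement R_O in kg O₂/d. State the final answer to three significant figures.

R_O ≈ 627 kg O₂/d

Y_obs = Y / (1 + k_d θ_c) = 0.393 / (1 + 0.0713 × 14.3) = 0.393 / 2.020 = 0.1946.
ΔS = 661 − 18.8 = 642.2 mg/L, so the substrate removal rate is 1350 × 642.2/1000 = 867.0 kg ultimate BOD/d.
Biomass synthesised: P_X = Y_obs × 867.0 = 168.7 kg VSS/d.
Carbonaceous O₂ demand = substrate oxidised − cell-mass equivalent = 867.0 − 1.42 × 168.7 = 627.4 kg O₂/d.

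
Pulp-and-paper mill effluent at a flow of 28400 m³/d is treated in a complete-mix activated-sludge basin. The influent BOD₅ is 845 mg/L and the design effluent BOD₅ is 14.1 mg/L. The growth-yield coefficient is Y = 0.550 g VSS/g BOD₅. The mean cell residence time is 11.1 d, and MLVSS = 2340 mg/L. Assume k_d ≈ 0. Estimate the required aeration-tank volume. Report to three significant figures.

V·X = Y·Q·ΔS·θ_c gives V = 0.550 × 28400 × (845 − 14.1) × 11.1 / 2340 = 61565 m³.

V ≈ 61600 m³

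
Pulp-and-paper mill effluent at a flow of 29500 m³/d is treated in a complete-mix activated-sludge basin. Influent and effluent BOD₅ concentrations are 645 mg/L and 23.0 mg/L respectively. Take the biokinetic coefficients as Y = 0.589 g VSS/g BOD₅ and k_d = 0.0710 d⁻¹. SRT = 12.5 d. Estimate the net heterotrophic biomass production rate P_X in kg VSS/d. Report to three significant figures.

Y_obs = Y / (1 + k_d θ_c) = 0.589 / (1 + 0.0710 × 12.5) = 0.589 / 1.887 = 0.3121.
ΔS = 645 − 23.0 = 622.0 mg/L, so the substrate removal rate is 29500 × 622.0/1000 = 18349 kg BOD₅/d.
Net biomass production P_X = Y_obs × Q·(S₀ − S) = 0.3121 × 18349 = 5726 kg VSS/d.

P_X ≈ 5730 kg VSS/d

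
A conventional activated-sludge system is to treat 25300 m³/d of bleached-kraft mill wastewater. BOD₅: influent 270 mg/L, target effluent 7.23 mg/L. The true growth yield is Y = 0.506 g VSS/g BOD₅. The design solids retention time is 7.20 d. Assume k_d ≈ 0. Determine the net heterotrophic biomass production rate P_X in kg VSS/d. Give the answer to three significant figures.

P_X ≈ 3360 kg VSS/d

No decay correction is needed, so Y_obs = Y = 0.506.
Q·(S₀ − S) = 25300 × (270 − 7.23) × 10⁻³ = 6648 kg/d removed.
Net biomass production P_X = Y_obs × Q·(S₀ − S) = 0.5060 × 6648 = 3364 kg VSS/d.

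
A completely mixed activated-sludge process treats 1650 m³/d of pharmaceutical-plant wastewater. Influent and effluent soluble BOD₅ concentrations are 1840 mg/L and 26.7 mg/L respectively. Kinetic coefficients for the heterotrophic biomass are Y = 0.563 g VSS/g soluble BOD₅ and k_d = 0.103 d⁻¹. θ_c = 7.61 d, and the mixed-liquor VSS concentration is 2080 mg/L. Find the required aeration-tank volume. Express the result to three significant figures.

V ≈ 3450 m³

Rearranging the biomass balance for a CMAS with decay, V = Y·Q·ΔS·θ_c / [X·(1+k_d θ_c)] = 0.563 × 1650 × (1840 − 26.7) × 7.61 / [2080 × (1 + 0.103 × 7.61)] = 1.28×10^7 / 3710 = 3455 m³.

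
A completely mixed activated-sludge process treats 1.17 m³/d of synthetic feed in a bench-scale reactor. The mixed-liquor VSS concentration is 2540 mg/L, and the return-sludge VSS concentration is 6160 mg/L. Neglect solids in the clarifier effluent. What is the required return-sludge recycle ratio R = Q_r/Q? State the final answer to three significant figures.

R ≈ 0.702

Mass balance around the secondary clarifier (neglecting effluent solids): R = X / (X_r − X) = 2540 / (6160 − 2540) = 0.7017.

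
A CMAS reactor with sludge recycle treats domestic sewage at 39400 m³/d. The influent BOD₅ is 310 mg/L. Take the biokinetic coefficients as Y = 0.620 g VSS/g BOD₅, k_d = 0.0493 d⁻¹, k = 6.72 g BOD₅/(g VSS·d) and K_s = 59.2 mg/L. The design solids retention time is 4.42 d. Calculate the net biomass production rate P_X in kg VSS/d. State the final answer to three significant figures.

P_X ≈ 6130 kg VSS/d

From the Monod/SRT balance for a CMAS, S = K_s·(1+k_d θ_c)/[θ_c·(Y k − k_d) − 1] = 59.2 × (1 + 0.0493 × 4.42) / [4.42 × (0.620 × 6.72 − 0.0493) − 1] = 72.10 / 17.20 = 4.192 mg/L.
The observed yield is Y_obs = Y/(1 + k_d·θ_c) = 0.620 / (1 + 0.0493 × 4.42) = 0.620 / 1.218 = 0.5091 g VSS per g BOD₅ removed.
Substrate removed = Q·(S₀ − S) = 39400 m³/d × (310 − 4.19) g/m³ = 1.2×10^7 g/d = 12049 kg/d.
Biomass produced: P_X = Y_obs·Q·ΔS = 0.5091 × 12049 ≈ 6134 kg VSS/d.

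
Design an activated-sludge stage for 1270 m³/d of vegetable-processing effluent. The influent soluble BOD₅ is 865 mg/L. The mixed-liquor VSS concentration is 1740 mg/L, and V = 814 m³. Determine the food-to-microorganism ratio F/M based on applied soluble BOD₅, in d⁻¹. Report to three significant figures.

F/M = Q·S₀ / (V·X) = 1270 × 865 / (814.0 × 1740) = 0.7756 g soluble BOD₅·(g VSS·d)⁻¹.

F/M ≈ 0.776 d⁻¹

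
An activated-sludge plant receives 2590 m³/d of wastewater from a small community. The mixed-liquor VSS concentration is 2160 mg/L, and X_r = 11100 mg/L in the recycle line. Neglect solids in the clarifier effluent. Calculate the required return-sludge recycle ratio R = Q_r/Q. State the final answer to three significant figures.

R ≈ 0.242

Mass balance around the secondary clarifier (neglecting effluent solids): R = X / (X_r − X) = 2160 / (11100 − 2160) = 0.2416.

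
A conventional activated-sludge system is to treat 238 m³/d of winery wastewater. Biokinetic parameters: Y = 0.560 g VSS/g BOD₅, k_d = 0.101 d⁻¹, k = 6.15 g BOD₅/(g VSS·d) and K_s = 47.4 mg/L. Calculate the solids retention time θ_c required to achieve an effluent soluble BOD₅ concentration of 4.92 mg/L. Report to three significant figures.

θ_c ≈ 4.49 d

From 1/θ_c = Y·k·S/(K_s + S) − k_d: Y·k·S/(K_s+S) = 0.560 × 6.15 × 4.92 / (47.4 + 4.92) = 0.3239 d⁻¹.
1/θ_c = 0.3239 − 0.101 = 0.2229 d⁻¹, so θ_c = 4.487 d.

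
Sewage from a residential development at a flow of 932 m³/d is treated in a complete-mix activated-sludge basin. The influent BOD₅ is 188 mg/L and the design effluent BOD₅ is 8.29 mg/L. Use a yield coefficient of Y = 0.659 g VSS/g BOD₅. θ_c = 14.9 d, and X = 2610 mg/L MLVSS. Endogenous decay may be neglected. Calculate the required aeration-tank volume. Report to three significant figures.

V ≈ 630 m³

Biomass mass balance (decay neglected): V·X = Y·Q·(S₀ − S)·θ_c, so V = 0.659 × 932 × (188 − 8.29) × 14.9 / 2610 = 630.1 m³.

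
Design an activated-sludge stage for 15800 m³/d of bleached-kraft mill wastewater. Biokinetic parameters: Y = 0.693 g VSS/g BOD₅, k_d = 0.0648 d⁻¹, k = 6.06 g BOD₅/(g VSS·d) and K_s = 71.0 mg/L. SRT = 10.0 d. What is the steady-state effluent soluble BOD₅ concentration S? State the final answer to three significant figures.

For a completely mixed reactor with recycle the Lawrence–McCarty relation gives S = K_s·(1 + k_d·θ_c) / [θ_c·(Y·k − k_d) − 1] = 71.0 × (1 + 0.0648 × 10.0) / [10.0 × (0.693 × 6.06 − 0.0648) − 1] = 117.0 / 40.35 = 2.900 mg/L.

S ≈ 2.90 mg/L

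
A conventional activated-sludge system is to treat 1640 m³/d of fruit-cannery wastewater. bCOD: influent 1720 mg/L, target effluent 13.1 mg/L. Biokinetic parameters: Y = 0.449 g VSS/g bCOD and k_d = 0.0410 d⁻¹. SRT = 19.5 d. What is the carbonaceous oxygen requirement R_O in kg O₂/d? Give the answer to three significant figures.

R_O ≈ 1810 kg O₂/d

Observed yield with endogenous decay: Y_obs = Y / (1 + k_d·θ_c) = 0.449 / (1 + 0.0410 × 19.5) = 0.449 / 1.800 = 0.2495 g VSS/g bCOD.
Q·(S₀ − S) = 1640 × (1720 − 13.1) × 10⁻³ = 2799 kg/d removed.
Net sludge production P_X = 0.2495 × 2799 = 698.5 kg VSS/d.
R_O = Q·(S₀ − S) − 1.42·P_X = 2799 − 1.42 × 698.5 = 1807 kg O₂/d.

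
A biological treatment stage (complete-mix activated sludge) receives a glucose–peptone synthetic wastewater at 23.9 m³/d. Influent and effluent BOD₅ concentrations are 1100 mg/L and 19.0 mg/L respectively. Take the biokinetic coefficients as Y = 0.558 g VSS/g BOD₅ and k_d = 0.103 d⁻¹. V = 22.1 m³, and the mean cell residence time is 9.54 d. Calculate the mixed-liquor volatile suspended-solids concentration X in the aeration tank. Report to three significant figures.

From V·X·(1 + k_d·θ_c) = Y·Q·(S₀ − S)·θ_c: X = 0.558 × 23.9 × (1100 − 19.0) × 9.54 / [22.1 × (1 + 0.103 × 9.54)] = 3139 mg/L.

X ≈ 3140 mg/L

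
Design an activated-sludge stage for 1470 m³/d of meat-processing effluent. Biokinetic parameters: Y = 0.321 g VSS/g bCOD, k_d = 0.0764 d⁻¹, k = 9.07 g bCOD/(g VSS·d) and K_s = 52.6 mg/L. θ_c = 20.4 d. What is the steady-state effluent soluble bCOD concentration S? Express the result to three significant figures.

S ≈ 2.37 mg/L

Effluent substrate depends only on kinetics and SRT: S = K_s(1 + k_d θ_c) / [θ_c(Yk − k_d) − 1] = 52.6 × (1 + 0.0764 × 20.4) / [20.4 × (0.321 × 9.07 − 0.0764) − 1] = 134.6 / 56.84 = 2.368 mg/L.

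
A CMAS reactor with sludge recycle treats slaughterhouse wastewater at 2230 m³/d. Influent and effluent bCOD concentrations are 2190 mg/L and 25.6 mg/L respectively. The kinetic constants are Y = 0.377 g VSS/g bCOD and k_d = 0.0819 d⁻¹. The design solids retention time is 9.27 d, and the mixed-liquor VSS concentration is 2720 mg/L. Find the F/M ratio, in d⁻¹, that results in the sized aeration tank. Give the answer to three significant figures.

From the SRT design equation V = Y Q (S₀−S) θ_c / [X (1 + k_d θ_c)] = 0.377 × 2230 × (2190 − 25.6) × 9.27 / [2720 × (1 + 0.0819 × 9.27)] = 1.69×10^7 / 4785 = 3525 m³.
Food-to-microorganism ratio F/M = Q S₀ / (V X) = 2230 × 2190 / (3525 × 2720) = 0.5093 d⁻¹.

F/M ≈ 0.509 d⁻¹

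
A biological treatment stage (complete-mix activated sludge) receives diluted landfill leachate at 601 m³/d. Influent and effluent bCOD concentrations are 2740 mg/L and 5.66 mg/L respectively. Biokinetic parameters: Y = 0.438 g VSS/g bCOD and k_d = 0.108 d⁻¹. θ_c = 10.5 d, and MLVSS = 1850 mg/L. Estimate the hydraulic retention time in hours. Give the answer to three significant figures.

From the SRT design equation V = Y Q (S₀−S) θ_c / [X (1 + k_d θ_c)] = 0.438 × 601 × (2740 − 5.66) × 10.5 / [1850 × (1 + 0.108 × 10.5)] = 7.56×10^6 / 3948 = 1914 m³.
HRT = V/Q = 1914 m³ / 601 m³·d⁻¹ = 3.185 d × 24 = 76.45 h.

τ ≈ 76.4 h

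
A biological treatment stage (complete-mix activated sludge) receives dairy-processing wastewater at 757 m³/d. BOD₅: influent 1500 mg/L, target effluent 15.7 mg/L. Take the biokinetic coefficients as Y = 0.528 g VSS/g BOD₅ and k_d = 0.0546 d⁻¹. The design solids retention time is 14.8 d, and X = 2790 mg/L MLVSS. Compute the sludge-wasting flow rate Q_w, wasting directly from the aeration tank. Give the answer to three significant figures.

Q_w ≈ 118 m³/d

From the SRT design equation V = Y Q (S₀−S) θ_c / [X (1 + k_d θ_c)] = 0.528 × 757 × (1500 − 15.7) × 14.8 / [2790 × (1 + 0.0546 × 14.8)] = 8.78×10^6 / 5045 = 1741 m³.
For wasting at MLVSS concentration, Q_w = V/θ_c = 1741/14.8 = 117.6 m³/d.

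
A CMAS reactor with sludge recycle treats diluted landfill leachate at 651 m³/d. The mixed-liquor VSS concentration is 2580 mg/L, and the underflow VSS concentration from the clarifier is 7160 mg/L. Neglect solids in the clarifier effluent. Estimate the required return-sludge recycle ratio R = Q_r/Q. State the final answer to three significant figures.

R ≈ 0.563

Solids balance on the clarifier gives (1+R)X = R·X_r, so R = X/(X_r − X) = 2580 / (7160 − 2580) = 0.5633.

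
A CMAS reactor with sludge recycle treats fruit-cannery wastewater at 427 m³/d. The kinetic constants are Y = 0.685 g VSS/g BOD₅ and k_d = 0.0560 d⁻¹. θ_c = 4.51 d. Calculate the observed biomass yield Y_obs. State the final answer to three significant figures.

Y_obs ≈ 0.547 g VSS/g BOD₅

Y_obs = Y / (1 + k_d θ_c) = 0.685 / (1 + 0.0560 × 4.51) = 0.685 / 1.253 = 0.5469.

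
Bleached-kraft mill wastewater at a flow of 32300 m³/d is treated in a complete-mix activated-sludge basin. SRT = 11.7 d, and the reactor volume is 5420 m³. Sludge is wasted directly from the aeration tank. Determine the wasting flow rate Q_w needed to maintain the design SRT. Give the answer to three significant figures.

Wasting from the aeration tank: Q_w = V / θ_c = 5420 / 11.7 = 463.2 m³/d.

Q_w ≈ 463 m³/d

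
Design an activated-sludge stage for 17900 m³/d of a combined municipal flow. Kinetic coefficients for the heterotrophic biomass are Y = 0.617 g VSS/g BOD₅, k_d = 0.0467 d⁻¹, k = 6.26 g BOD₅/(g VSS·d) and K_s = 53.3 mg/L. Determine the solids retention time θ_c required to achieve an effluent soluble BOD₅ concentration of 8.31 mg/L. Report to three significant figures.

From 1/θ_c = Y·k·S/(K_s + S) − k_d: Y·k·S/(K_s+S) = 0.617 × 6.26 × 8.31 / (53.3 + 8.31) = 0.5210 d⁻¹.
θ_c = 1/(μ − k_d) = 1/(0.5210 − 0.0467) = 1/0.4743 = 2.109 d.

θ_c ≈ 2.11 d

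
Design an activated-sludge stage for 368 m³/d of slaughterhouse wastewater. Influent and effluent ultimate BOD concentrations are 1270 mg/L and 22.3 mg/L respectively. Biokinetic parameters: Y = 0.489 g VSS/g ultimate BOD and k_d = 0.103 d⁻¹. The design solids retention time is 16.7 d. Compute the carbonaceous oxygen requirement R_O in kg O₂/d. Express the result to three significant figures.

Observed yield with endogenous decay: Y_obs = Y / (1 + k_d·θ_c) = 0.489 / (1 + 0.103 × 16.7) = 0.489 / 2.720 = 0.1798 g VSS/g ultimate BOD.
Q·(S₀ − S) = 368 × (1270 − 22.3) × 10⁻³ = 459.2 kg/d removed.
P_X = Y_obs·Q·(S₀ − S) = 0.1798 × 459.2 = 82.54 kg VSS/d.
Carbonaceous O₂ demand = substrate oxidised − cell-mass equivalent = 459.2 − 1.42 × 82.54 = 341.9 kg O₂/d.

R_O ≈ 342 kg O₂/d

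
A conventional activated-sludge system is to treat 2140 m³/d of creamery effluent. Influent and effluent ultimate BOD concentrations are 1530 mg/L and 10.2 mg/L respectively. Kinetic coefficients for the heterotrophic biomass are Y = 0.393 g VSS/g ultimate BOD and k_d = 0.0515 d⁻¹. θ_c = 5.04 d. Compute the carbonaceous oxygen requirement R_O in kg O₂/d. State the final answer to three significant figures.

R_O ≈ 1810 kg O₂/d

Correct the yield for decay: Y_obs = Y/(1 + k_d θ_c) = 0.393 / (1 + 0.0515 × 5.04) = 0.393 / 1.260 = 0.3120.
ΔS = 1530 − 10.2 = 1520 mg/L, so the substrate removal rate is 2140 × 1520/1000 = 3252 kg ultimate BOD/d.
Net sludge production P_X = 0.3120 × 3252 = 1015 kg VSS/d.
Carbonaceous O₂ demand = substrate oxidised − cell-mass equivalent = 3252 − 1.42 × 1015 = 1811 kg O₂/d.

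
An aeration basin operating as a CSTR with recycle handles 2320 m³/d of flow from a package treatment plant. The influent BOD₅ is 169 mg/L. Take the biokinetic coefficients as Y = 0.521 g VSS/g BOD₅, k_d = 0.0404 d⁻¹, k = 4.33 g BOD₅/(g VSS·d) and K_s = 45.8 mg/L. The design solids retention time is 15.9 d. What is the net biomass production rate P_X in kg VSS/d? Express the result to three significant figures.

P_X ≈ 123 kg VSS/d

From the Monod/SRT balance for a CMAS, S = K_s·(1+k_d θ_c)/[θ_c·(Y k − k_d) − 1] = 45.8 × (1 + 0.0404 × 15.9) / [15.9 × (0.521 × 4.33 − 0.0404) − 1] = 75.22 / 34.23 = 2.198 mg/L.
Observed yield with endogenous decay: Y_obs = Y / (1 + k_d·θ_c) = 0.521 / (1 + 0.0404 × 15.9) = 0.521 / 1.642 = 0.3172 g VSS/g BOD₅.
Mass of BOD₅ removed per day: Q(S₀ − S) = 2320 × 166.8 g/m³ = 387.0 kg/d.
So the net sludge growth is P_X = 0.3172 × 387.0 = 122.8 kg VSS/d.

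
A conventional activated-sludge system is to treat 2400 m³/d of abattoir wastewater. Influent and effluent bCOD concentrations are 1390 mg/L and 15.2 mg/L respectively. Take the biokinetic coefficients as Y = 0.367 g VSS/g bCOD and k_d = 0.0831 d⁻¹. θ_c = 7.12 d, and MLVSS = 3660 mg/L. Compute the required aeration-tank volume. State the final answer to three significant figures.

Steady-state biomass mass balance: V·X·(1 + k_d·θ_c) = Y·Q·(S₀ − S)·θ_c, so V = 0.367 × 2400 × (1390 − 15.2) × 7.12 / [3660 × (1 + 0.0831 × 7.12)] = 8.62×10^6 / 5826 = 1480 m³.

V ≈ 1480 m³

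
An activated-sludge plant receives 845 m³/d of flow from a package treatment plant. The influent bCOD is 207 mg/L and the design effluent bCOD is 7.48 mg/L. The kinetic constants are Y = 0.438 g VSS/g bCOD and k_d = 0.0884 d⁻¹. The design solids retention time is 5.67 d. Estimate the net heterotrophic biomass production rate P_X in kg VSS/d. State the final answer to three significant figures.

P_X ≈ 49.2 kg VSS/d

The observed yield is Y_obs = Y/(1 + k_d·θ_c) = 0.438 / (1 + 0.0884 × 5.67) = 0.438 / 1.501 = 0.2918 g VSS per g bCOD removed.
Substrate removed = Q·(S₀ − S) = 845 m³/d × (207 − 7.48) g/m³ = 1.69×10^5 g/d = 168.6 kg/d.
Net biomass production P_X = Y_obs × Q·(S₀ − S) = 0.2918 × 168.6 = 49.19 kg VSS/d.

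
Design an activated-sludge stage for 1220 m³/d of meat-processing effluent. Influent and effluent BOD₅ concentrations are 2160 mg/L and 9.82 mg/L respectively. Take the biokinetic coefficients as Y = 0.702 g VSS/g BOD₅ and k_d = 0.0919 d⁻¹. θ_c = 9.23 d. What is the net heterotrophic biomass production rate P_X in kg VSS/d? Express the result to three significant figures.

P_X ≈ 996 kg VSS/d

Correct the yield for decay: Y_obs = Y/(1 + k_d θ_c) = 0.702 / (1 + 0.0919 × 9.23) = 0.702 / 1.848 = 0.3798.
Substrate removed = Q·(S₀ − S) = 1220 m³/d × (2160 − 9.82) g/m³ = 2.62×10^6 g/d = 2623 kg/d.
Biomass produced: P_X = Y_obs·Q·ΔS = 0.3798 × 2623 ≈ 996.4 kg VSS/d.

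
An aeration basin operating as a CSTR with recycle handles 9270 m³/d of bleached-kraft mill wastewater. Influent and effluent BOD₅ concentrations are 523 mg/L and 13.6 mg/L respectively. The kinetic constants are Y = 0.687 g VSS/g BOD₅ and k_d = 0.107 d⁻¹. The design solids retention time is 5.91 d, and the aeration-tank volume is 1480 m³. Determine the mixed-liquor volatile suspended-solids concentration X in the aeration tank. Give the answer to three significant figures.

X ≈ 7940 mg/L

Solving the biomass balance for X: X = Y Q (S₀−S) θ_c / [V (1+k_d θ_c)] = 0.687 × 9270 × (523 − 13.6) × 5.91 / [1480 × (1 + 0.107 × 5.91)] = 7936 mg/L.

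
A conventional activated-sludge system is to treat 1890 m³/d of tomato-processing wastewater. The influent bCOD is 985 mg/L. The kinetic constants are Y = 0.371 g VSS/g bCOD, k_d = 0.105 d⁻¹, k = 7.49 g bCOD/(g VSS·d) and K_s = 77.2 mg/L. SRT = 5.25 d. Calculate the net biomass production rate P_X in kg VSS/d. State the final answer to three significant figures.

For a completely mixed reactor with recycle the Lawrence–McCarty relation gives S = K_s·(1 + k_d·θ_c) / [θ_c·(Y·k − k_d) − 1] = 77.2 × (1 + 0.105 × 5.25) / [5.25 × (0.371 × 7.49 − 0.105) − 1] = 119.8 / 13.04 = 9.186 mg/L.
Y_obs = Y / (1 + k_d θ_c) = 0.371 / (1 + 0.105 × 5.25) = 0.371 / 1.551 = 0.2392.
ΔS = 985 − 9.19 = 975.8 mg/L, so the substrate removal rate is 1890 × 975.8/1000 = 1844 kg bCOD/d.
So the net sludge growth is P_X = 0.2392 × 1844 = 441.1 kg VSS/d.

P_X ≈ 441 kg VSS/d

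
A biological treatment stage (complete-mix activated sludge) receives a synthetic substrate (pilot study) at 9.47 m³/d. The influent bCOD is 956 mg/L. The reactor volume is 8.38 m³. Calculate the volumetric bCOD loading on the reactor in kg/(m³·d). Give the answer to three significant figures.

L_v = Q S₀ / V = 9.47 × 956 × 10⁻³ / 8.380 = 1.080 kg/(m³·d).

L_v ≈ 1.08 kg bCOD/(m³·d)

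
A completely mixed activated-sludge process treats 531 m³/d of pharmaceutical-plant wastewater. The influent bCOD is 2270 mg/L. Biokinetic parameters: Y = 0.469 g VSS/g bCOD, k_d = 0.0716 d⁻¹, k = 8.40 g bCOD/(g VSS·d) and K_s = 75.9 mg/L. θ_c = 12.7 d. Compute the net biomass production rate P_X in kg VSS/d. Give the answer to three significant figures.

For a completely mixed reactor with recycle the Lawrence–McCarty relation gives S = K_s·(1 + k_d·θ_c) / [θ_c·(Y·k − k_d) − 1] = 75.9 × (1 + 0.0716 × 12.7) / [12.7 × (0.469 × 8.40 − 0.0716) − 1] = 144.9 / 48.12 = 3.011 mg/L.
Correct the yield for decay: Y_obs = Y/(1 + k_d θ_c) = 0.469 / (1 + 0.0716 × 12.7) = 0.469 / 1.909 = 0.2456.
Mass of bCOD removed per day: Q(S₀ − S) = 531 × 2267 g/m³ = 1204 kg/d.
Net biomass production P_X = Y_obs × Q·(S₀ − S) = 0.2456 × 1204 = 295.7 kg VSS/d.

P_X ≈ 296 kg VSS/d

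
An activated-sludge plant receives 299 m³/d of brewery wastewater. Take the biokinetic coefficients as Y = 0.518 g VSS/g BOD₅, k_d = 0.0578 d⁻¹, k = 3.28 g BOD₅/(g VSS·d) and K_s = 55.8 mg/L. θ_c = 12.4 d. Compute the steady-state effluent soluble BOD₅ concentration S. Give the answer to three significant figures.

For a completely mixed reactor with recycle the Lawrence–McCarty relation gives S = K_s·(1 + k_d·θ_c) / [θ_c·(Y·k − k_d) − 1] = 55.8 × (1 + 0.0578 × 12.4) / [12.4 × (0.518 × 3.28 − 0.0578) − 1] = 95.79 / 19.35 = 4.950 mg/L.

S ≈ 4.95 mg/L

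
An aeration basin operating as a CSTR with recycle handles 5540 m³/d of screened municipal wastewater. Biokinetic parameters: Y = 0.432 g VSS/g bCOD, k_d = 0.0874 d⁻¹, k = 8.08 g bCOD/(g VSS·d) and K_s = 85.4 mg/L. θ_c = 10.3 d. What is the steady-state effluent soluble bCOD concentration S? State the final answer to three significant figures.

For a completely mixed reactor with recycle the Lawrence–McCarty relation gives S = K_s·(1 + k_d·θ_c) / [θ_c·(Y·k − k_d) − 1] = 85.4 × (1 + 0.0874 × 10.3) / [10.3 × (0.432 × 8.08 − 0.0874) − 1] = 162.3 / 34.05 = 4.766 mg/L.

S ≈ 4.77 mg/L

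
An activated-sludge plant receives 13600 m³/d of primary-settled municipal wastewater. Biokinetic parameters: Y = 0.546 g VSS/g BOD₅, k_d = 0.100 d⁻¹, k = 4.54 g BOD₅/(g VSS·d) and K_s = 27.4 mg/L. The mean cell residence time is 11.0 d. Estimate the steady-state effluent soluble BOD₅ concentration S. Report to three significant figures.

S ≈ 2.29 mg/L

For a completely mixed reactor with recycle the Lawrence–McCarty relation gives S = K_s·(1 + k_d·θ_c) / [θ_c·(Y·k − k_d) − 1] = 27.4 × (1 + 0.100 × 11.0) / [11.0 × (0.546 × 4.54 − 0.100) − 1] = 57.54 / 25.17 = 2.286 mg/L.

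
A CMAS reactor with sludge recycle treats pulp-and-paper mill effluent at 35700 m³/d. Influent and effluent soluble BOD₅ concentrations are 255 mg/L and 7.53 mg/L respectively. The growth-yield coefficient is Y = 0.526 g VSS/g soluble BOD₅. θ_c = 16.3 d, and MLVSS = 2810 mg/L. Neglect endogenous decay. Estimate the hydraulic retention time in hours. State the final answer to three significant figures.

With k_d = 0 the design equation reduces to V = Y Q (S₀−S) θ_c / X = 0.526 × 35700 × (255 − 7.53) × 16.3 / 2810 = 26956 m³.
HRT = V/Q = 26956 m³ / 35700 m³·d⁻¹ = 0.7551 d × 24 = 18.12 h.

τ ≈ 18.1 h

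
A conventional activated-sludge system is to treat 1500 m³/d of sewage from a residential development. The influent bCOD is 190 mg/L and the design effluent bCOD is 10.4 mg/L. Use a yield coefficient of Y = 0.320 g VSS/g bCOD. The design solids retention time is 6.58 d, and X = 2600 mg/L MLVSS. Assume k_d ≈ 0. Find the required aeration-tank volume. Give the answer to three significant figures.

V ≈ 218 m³

V·X = Y·Q·ΔS·θ_c gives V = 0.320 × 1500 × (190 − 10.4) × 6.58 / 2600 = 218.2 m³.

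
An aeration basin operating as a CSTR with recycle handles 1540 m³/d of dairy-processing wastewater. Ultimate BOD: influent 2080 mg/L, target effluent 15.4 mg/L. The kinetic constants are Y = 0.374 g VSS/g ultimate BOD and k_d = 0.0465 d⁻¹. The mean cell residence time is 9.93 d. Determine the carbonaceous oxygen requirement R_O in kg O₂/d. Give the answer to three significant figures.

Correct the yield for decay: Y_obs = Y/(1 + k_d θ_c) = 0.374 / (1 + 0.0465 × 9.93) = 0.374 / 1.462 = 0.2559.
ΔS = 2080 − 15.4 = 2065 mg/L, so the substrate removal rate is 1540 × 2065/1000 = 3179 kg ultimate BOD/d.
Biomass synthesised: P_X = Y_obs × 3179 = 813.5 kg VSS/d.
R_O = Q·ΔS − 1.42 P_X = 3179 − 1155 = 2024 kg O₂/d.

R_O ≈ 2020 kg O₂/d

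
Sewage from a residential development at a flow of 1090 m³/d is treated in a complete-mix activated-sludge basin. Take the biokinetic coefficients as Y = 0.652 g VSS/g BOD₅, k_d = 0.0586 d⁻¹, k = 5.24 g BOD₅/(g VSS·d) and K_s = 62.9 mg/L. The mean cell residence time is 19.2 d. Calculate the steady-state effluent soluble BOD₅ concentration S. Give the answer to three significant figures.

From the Monod/SRT balance for a CMAS, S = K_s·(1+k_d θ_c)/[θ_c·(Y k − k_d) − 1] = 62.9 × (1 + 0.0586 × 19.2) / [19.2 × (0.652 × 5.24 − 0.0586) − 1] = 133.7 / 63.47 = 2.106 mg/L.

S ≈ 2.11 mg/L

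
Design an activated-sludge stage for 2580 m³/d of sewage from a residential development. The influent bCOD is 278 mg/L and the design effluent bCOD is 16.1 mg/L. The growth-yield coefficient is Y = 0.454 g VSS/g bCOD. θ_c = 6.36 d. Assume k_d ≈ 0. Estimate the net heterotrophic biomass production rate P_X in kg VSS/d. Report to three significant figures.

Since k_d ≈ 0, Y_obs = Y = 0.454 g VSS/g bCOD.
Mass of bCOD removed per day: Q(S₀ − S) = 2580 × 261.9 g/m³ = 675.7 kg/d.
Net biomass production P_X = Y_obs × Q·(S₀ − S) = 0.4540 × 675.7 = 306.8 kg VSS/d.

P_X ≈ 307 kg VSS/d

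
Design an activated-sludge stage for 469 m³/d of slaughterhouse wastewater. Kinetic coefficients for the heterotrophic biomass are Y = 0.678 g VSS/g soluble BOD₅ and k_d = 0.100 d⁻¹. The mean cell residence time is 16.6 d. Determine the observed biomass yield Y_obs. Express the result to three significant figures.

Y_obs = Y / (1 + k_d θ_c) = 0.678 / (1 + 0.100 × 16.6) = 0.678 / 2.660 = 0.2549.

Y_obs ≈ 0.255 g VSS/g soluble BOD₅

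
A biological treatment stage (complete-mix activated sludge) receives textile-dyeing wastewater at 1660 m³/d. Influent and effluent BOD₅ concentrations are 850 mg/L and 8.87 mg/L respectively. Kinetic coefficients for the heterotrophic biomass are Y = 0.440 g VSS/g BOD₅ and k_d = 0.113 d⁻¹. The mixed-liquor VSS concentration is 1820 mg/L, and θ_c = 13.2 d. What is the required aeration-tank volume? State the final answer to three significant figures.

V ≈ 1790 m³

From the SRT design equation V = Y Q (S₀−S) θ_c / [X (1 + k_d θ_c)] = 0.440 × 1660 × (850 − 8.87) × 13.2 / [1820 × (1 + 0.113 × 13.2)] = 8.11×10^6 / 4535 = 1788 m³.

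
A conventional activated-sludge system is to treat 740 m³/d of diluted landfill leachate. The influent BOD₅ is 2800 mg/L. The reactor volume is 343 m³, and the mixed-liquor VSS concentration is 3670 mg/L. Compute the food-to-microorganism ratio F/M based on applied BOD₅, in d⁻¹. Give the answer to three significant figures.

F/M ≈ 1.65 d⁻¹

Food-to-microorganism ratio F/M = Q S₀ / (V X) = 740 × 2800 / (343.0 × 3670) = 1.646 d⁻¹.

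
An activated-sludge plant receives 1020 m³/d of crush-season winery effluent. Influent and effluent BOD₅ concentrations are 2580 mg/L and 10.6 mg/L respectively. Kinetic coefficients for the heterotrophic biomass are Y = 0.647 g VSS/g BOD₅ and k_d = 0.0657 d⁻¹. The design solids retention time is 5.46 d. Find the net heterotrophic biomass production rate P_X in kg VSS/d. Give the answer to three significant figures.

Y_obs = Y / (1 + k_d θ_c) = 0.647 / (1 + 0.0657 × 5.46) = 0.647 / 1.359 = 0.4762.
Substrate removed = Q·(S₀ − S) = 1020 m³/d × (2580 − 10.6) g/m³ = 2.62×10^6 g/d = 2621 kg/d.
Net biomass production P_X = Y_obs × Q·(S₀ − S) = 0.4762 × 2621 = 1248 kg VSS/d.

P_X ≈ 1250 kg VSS/d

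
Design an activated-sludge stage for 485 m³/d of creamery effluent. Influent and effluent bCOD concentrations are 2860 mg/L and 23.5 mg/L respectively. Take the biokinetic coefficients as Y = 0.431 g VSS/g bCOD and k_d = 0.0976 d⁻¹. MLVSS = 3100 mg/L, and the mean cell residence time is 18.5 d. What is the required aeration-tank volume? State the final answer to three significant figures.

V ≈ 1260 m³

Rearranging the biomass balance for a CMAS with decay, V = Y·Q·ΔS·θ_c / [X·(1+k_d θ_c)] = 0.431 × 485 × (2860 − 23.5) × 18.5 / [3100 × (1 + 0.0976 × 18.5)] = 1.1×10^7 / 8697 = 1261 m³.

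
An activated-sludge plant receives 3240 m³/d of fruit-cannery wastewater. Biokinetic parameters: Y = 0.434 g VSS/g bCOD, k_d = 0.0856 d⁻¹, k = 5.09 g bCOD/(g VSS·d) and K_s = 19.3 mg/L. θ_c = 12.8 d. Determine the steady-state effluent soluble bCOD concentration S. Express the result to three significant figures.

Effluent substrate depends only on kinetics and SRT: S = K_s(1 + k_d θ_c) / [θ_c(Yk − k_d) − 1] = 19.3 × (1 + 0.0856 × 12.8) / [12.8 × (0.434 × 5.09 − 0.0856) − 1] = 40.45 / 26.18 = 1.545 mg/L.

S ≈ 1.54 mg/L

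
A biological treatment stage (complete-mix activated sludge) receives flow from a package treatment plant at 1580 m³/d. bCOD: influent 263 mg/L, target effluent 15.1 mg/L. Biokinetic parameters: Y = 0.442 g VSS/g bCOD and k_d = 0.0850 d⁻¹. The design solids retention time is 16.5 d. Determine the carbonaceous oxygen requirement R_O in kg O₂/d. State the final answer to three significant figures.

R_O ≈ 289 kg O₂/d

Y_obs = Y / (1 + k_d θ_c) = 0.442 / (1 + 0.0850 × 16.5) = 0.442 / 2.402 = 0.1840.
ΔS = 263 − 15.1 = 247.9 mg/L, so the substrate removal rate is 1580 × 247.9/1000 = 391.7 kg bCOD/d.
P_X = Y_obs·Q·(S₀ − S) = 0.1840 × 391.7 = 72.06 kg VSS/d.
Carbonaceous O₂ demand = substrate oxidised − cell-mass equivalent = 391.7 − 1.42 × 72.06 = 289.4 kg O₂/d.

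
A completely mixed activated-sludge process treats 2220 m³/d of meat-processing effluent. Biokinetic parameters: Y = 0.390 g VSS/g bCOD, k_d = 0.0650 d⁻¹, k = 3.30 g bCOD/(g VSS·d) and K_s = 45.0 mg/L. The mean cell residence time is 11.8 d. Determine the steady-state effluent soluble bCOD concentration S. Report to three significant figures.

From the Monod/SRT balance for a CMAS, S = K_s·(1+k_d θ_c)/[θ_c·(Y k − k_d) − 1] = 45.0 × (1 + 0.0650 × 11.8) / [11.8 × (0.390 × 3.30 − 0.0650) − 1] = 79.52 / 13.42 = 5.925 mg/L.

S ≈ 5.93 mg/L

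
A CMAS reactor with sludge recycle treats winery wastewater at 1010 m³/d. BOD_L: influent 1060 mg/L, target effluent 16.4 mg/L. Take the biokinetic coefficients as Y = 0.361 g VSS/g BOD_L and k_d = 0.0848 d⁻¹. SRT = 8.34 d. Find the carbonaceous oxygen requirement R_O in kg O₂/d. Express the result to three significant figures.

Y_obs = Y / (1 + k_d θ_c) = 0.361 / (1 + 0.0848 × 8.34) = 0.361 / 1.707 = 0.2115.
Q·(S₀ − S) = 1010 × (1060 − 16.4) × 10⁻³ = 1054 kg/d removed.
Biomass synthesised: P_X = Y_obs × 1054 = 222.9 kg VSS/d.
R_O = Q·(S₀ − S) − 1.42·P_X = 1054 − 1.42 × 222.9 = 737.5 kg O₂/d.

R_O ≈ 738 kg O₂/d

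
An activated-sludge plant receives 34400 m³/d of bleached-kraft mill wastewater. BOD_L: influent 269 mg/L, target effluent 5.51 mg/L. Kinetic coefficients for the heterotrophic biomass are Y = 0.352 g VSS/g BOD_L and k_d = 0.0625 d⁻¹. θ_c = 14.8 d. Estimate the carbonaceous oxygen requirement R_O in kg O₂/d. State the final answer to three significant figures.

R_O ≈ 6710 kg O₂/d

Correct the yield for decay: Y_obs = Y/(1 + k_d θ_c) = 0.352 / (1 + 0.0625 × 14.8) = 0.352 / 1.925 = 0.1829.
Q·(S₀ − S) = 34400 × (269 − 5.51) × 10⁻³ = 9064 kg/d removed.
Biomass synthesised: P_X = Y_obs × 9064 = 1657 kg VSS/d.
R_O = Q·(S₀ − S) − 1.42·P_X = 9064 − 1.42 × 1657 = 6711 kg O₂/d.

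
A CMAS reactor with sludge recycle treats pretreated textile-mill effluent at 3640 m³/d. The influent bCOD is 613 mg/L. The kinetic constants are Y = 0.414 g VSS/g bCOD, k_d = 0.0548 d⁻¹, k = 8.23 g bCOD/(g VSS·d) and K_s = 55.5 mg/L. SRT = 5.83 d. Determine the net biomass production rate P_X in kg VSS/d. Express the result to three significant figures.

For a completely mixed reactor with recycle the Lawrence–McCarty relation gives S = K_s·(1 + k_d·θ_c) / [θ_c·(Y·k − k_d) − 1] = 55.5 × (1 + 0.0548 × 5.83) / [5.83 × (0.414 × 8.23 − 0.0548) − 1] = 73.23 / 18.54 = 3.949 mg/L.
Observed yield with endogenous decay: Y_obs = Y / (1 + k_d·θ_c) = 0.414 / (1 + 0.0548 × 5.83) = 0.414 / 1.319 = 0.3138 g VSS/g bCOD.
Q·(S₀ − S) = 3640 × (613 − 3.95) × 10⁻³ = 2217 kg/d removed.
Biomass produced: P_X = Y_obs·Q·ΔS = 0.3138 × 2217 ≈ 695.6 kg VSS/d.

P_X ≈ 696 kg VSS/d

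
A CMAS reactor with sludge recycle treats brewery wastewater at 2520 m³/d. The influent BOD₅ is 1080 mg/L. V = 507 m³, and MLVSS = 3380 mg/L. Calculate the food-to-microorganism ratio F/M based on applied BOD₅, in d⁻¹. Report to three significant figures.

F/M ≈ 1.59 d⁻¹

F/M = applied load / biomass = Q·S₀/(V·X) = 2520 × 1080 / (507.0 × 3380) = 1.588 d⁻¹.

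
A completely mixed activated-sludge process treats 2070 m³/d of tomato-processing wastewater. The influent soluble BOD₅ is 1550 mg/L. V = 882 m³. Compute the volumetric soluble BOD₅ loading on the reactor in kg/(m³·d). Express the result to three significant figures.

L_v ≈ 3.64 kg soluble BOD₅/(m³·d)

Volumetric loading L_v = Q·S₀ / V = 2070 × 1550 g/m³ / 882.0 m³ = 3638 g/(m³·d) = 3.638 kg soluble BOD₅/(m³·d).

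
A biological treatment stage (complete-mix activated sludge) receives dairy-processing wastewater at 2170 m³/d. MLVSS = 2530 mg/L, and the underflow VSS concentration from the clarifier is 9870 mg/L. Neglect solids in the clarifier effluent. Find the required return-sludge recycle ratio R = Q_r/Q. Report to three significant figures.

R ≈ 0.345

R = Q_r/Q = X/(X_r − X) = 2530 / (9870 − 2530) = 0.3447.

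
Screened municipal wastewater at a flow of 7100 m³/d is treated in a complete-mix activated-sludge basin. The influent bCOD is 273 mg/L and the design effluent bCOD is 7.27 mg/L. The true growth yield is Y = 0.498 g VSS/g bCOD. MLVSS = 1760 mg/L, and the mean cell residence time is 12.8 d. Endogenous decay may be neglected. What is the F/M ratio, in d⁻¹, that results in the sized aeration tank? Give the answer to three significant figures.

Biomass mass balance (decay neglected): V·X = Y·Q·(S₀ − S)·θ_c, so V = 0.498 × 7100 × (273 − 7.27) × 12.8 / 1760 = 6833 m³.
F/M = applied load / biomass = Q·S₀/(V·X) = 7100 × 273 / (6833 × 1760) = 0.1612 d⁻¹.

F/M ≈ 0.161 d⁻¹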